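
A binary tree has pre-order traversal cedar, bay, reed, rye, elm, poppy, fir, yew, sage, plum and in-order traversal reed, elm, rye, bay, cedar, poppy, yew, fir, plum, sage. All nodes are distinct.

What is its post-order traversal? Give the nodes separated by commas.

The first element of pre-order is the root; it splits in-order into left and right subtrees.
Root cedar: left subtree has 4 nodes {reed, elm, rye, bay}, right has 5 {poppy, yew, fir, plum, sage}.
  Root bay: left subtree has 3 nodes {reed, elm, rye}, right has 0 { }.
    Root reed: left subtree has 0 nodes { }, right has 2 {elm, rye}.
      Root rye: left subtree has 1 node {elm}, right has 0 { }.
  Root poppy: left subtree has 0 nodes { }, right has 4 {yew, fir, plum, sage}.
    Root fir: left subtree has 1 node {yew}, right has 2 {plum, sage}.
      Root sage: left subtree has 1 node {plum}, right has 0 { }.

elm, rye, reed, bay, yew, plum, sage, fir, poppy, cedar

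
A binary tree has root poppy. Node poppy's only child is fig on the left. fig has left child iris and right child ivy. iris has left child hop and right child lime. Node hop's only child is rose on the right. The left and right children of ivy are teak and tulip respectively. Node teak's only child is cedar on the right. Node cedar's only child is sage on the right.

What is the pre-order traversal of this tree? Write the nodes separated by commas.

Pre-order visits the node, then its left subtree, then its right subtree.
Visit poppy.
At poppy: go left to fig.
  Visit fig.
  At fig: go left to iris.
    Visit iris.
    At iris: go left to hop.
      Visit hop.
      At hop: no left child.
      At hop: go right to rose.
        rose is a leaf — visit rose.
    At iris: go right to lime.
      lime is a leaf — visit lime.
  At fig: go right to ivy.
    Visit ivy.
    At ivy: go left to teak.
      Visit teak.
      At teak: no left child.
      At teak: go right to cedar.
        Visit cedar.
        At cedar: no left child.
        At cedar: go right to sage.
          sage is a leaf — visit sage.
    At ivy: go right to tulip.
      tulip is a leaf — visit tulip.
At poppy: no right child.

poppy, fig, iris, hop, rose, lime, ivy, teak, cedar, sage, tulip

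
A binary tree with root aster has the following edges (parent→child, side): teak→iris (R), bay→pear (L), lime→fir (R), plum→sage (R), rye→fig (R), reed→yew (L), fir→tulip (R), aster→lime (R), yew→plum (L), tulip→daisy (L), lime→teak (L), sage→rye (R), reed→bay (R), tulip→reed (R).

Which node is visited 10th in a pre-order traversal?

plum

Pre-order visits the node, then its left subtree, then its right subtree.
Visit aster.
At aster: no left child.
At aster: go right to lime.
  Visit lime.
  At lime: go left to teak.
    Visit teak.
    At teak: no left child.
    At teak: go right to iris.
      iris is a leaf — visit iris.
  At lime: go right to fir.
    Visit fir.
    At fir: no left child.
    At fir: go right to tulip.
      Visit tulip.
      At tulip: go left to daisy.
        daisy is a leaf — visit daisy.
      At tulip: go right to reed.
        Visit reed.
        At reed: go left to yew.
          Visit yew.
          At yew: go left to plum.
            Visit plum.
            At plum: no left child.
            At plum: go right to sage.
              Visit sage.
              At sage: no left child.
              At sage: go right to rye.
                Visit rye.
                At rye: no left child.
                At rye: go right to fig.
                  fig is a leaf — visit fig.
          At yew: no right child.
        At reed: go right to bay.
          Visit bay.
          At bay: go left to pear.
            pear is a leaf — visit pear.
          At bay: no right child.
Full pre-order sequence: aster, lime, teak, iris, fir, tulip, daisy, reed, yew, plum, sage, rye, fig, bay, pear.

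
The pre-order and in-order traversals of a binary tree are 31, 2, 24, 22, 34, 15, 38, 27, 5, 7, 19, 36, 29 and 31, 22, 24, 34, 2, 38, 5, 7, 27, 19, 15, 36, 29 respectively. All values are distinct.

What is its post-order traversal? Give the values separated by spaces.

22 34 24 7 5 19 27 38 29 36 15 2 31

The first element of pre-order is the root; it splits in-order into left and right subtrees.
Root 31: left subtree has 0 nodes { }, right has 12 {22, 24, 34, 2, 38, 5, 7, 27, 19, 15, 36, 29}.
  Root 2: left subtree has 3 nodes {22, 24, 34}, right has 8 {38, 5, 7, 27, 19, 15, 36, 29}.
    Root 24: left subtree has 1 node {22}, right has 1 {34}.
    Root 15: left subtree has 5 nodes {38, 5, 7, 27, 19}, right has 2 {36, 29}.
      Root 38: left subtree has 0 nodes { }, right has 4 {5, 7, 27, 19}.
        Root 27: left subtree has 2 nodes {5, 7}, right has 1 {19}.
          Root 5: left subtree has 0 nodes { }, right has 1 {7}.
      Root 36: left subtree has 0 nodes { }, right has 1 {29}.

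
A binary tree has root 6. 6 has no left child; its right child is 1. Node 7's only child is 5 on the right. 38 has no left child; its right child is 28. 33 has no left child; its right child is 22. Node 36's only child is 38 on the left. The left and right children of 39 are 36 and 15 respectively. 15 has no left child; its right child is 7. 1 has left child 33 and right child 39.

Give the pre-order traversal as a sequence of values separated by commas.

6, 1, 33, 22, 39, 36, 38, 28, 15, 7, 5

Pre-order visits the node, then its left subtree, then its right subtree.
Visit 6.
At 6: no left child.
At 6: go right to 1.
  Visit 1.
  At 1: go left to 33.
    Visit 33.
    At 33: no left child.
    At 33: go right to 22.
      22 is a leaf — visit 22.
  At 1: go right to 39.
    Visit 39.
    At 39: go left to 36.
      Visit 36.
      At 36: go left to 38.
        Visit 38.
        At 38: no left child.
        At 38: go right to 28.
          28 is a leaf — visit 28.
      At 36: no right child.
    At 39: go right to 15.
      Visit 15.
      At 15: no left child.
      At 15: go right to 7.
        Visit 7.
        At 7: no left child.
        At 7: go right to 5.
          5 is a leaf — visit 5.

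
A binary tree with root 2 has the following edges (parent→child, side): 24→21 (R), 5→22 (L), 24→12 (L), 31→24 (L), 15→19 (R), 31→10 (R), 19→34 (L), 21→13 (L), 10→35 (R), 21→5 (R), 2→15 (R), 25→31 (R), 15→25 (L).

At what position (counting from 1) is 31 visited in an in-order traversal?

9

In-order visits the left subtree, then the node, then the right subtree.
At 2: no left child.
Visit 2.
At 2: go right to 15.
  At 15: go left to 25.
    At 25: no left child.
    Visit 25.
    At 25: go right to 31.
      At 31: go left to 24.
        At 24: go left to 12.
          12 is a leaf — visit 12.
        Visit 24.
        At 24: go right to 21.
          At 21: go left to 13.
            13 is a leaf — visit 13.
          Visit 21.
          At 21: go right to 5.
            At 5: go left to 22.
              22 is a leaf — visit 22.
            Visit 5.
            At 5: no right child.
      Visit 31.
      At 31: go right to 10.
        At 10: no left child.
        Visit 10.
        At 10: go right to 35.
          35 is a leaf — visit 35.
  Visit 15.
  At 15: go right to 19.
    At 19: go left to 34.
      34 is a leaf — visit 34.
    Visit 19.
    At 19: no right child.
Full in-order sequence: 2, 25, 12, 24, 13, 21, 22, 5, 31, 10, 35, 15, 34, 19.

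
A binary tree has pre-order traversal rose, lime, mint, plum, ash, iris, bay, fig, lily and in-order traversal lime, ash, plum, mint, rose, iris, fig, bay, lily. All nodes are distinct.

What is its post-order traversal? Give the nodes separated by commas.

The first element of pre-order is the root; it splits in-order into left and right subtrees.
Root rose: left subtree has 4 nodes {lime, ash, plum, mint}, right has 4 {iris, fig, bay, lily}.
  Root lime: left subtree has 0 nodes { }, right has 3 {ash, plum, mint}.
    Root mint: left subtree has 2 nodes {ash, plum}, right has 0 { }.
      Root plum: left subtree has 1 node {ash}, right has 0 { }.
  Root iris: left subtree has 0 nodes { }, right has 3 {fig, bay, lily}.
    Root bay: left subtree has 1 node {fig}, right has 1 {lily}.

ash, plum, mint, lime, fig, lily, bay, iris, rose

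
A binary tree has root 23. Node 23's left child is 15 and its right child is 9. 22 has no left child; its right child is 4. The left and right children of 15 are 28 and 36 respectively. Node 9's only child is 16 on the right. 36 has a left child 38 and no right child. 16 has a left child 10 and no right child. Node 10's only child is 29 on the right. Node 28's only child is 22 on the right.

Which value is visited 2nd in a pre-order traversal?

15

Pre-order visits the node, then its left subtree, then its right subtree.
Visit 23.
At 23: go left to 15.
  Visit 15.
  At 15: go left to 28.
    Visit 28.
    At 28: no left child.
    At 28: go right to 22.
      Visit 22.
      At 22: no left child.
      At 22: go right to 4.
        4 is a leaf — visit 4.
  At 15: go right to 36.
    Visit 36.
    At 36: go left to 38.
      38 is a leaf — visit 38.
    At 36: no right child.
At 23: go right to 9.
  Visit 9.
  At 9: no left child.
  At 9: go right to 16.
    Visit 16.
    At 16: go left to 10.
      Visit 10.
      At 10: no left child.
      At 10: go right to 29.
        29 is a leaf — visit 29.
    At 16: no right child.
Full pre-order sequence: 23, 15, 28, 22, 4, 36, 38, 9, 16, 10, 29.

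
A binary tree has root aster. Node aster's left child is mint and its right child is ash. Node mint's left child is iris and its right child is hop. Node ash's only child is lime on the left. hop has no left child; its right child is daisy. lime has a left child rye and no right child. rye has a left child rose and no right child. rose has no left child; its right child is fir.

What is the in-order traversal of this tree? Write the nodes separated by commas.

iris, mint, hop, daisy, aster, rose, fir, rye, lime, ash

In-order visits the left subtree, then the node, then the right subtree.
At aster: go left to mint.
  At mint: go left to iris.
    iris is a leaf — visit iris.
  Visit mint.
  At mint: go right to hop.
    At hop: no left child.
    Visit hop.
    At hop: go right to daisy.
      daisy is a leaf — visit daisy.
Visit aster.
At aster: go right to ash.
  At ash: go left to lime.
    At lime: go left to rye.
      At rye: go left to rose.
        At rose: no left child.
        Visit rose.
        At rose: go right to fir.
          fir is a leaf — visit fir.
      Visit rye.
      At rye: no right child.
    Visit lime.
    At lime: no right child.
  Visit ash.
  At ash: no right child.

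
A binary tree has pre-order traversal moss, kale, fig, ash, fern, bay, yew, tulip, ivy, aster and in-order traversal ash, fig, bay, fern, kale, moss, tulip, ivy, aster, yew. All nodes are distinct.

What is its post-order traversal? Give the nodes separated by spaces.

ash bay fern fig kale aster ivy tulip yew moss

The first element of pre-order is the root; it splits in-order into left and right subtrees.
Root moss: left subtree has 5 nodes {ash, fig, bay, fern, kale}, right has 4 {tulip, ivy, aster, yew}.
  Root kale: left subtree has 4 nodes {ash, fig, bay, fern}, right has 0 { }.
    Root fig: left subtree has 1 node {ash}, right has 2 {bay, fern}.
      Root fern: left subtree has 1 node {bay}, right has 0 { }.
  Root yew: left subtree has 3 nodes {tulip, ivy, aster}, right has 0 { }.
    Root tulip: left subtree has 0 nodes { }, right has 2 {ivy, aster}.
      Root ivy: left subtree has 0 nodes { }, right has 1 {aster}.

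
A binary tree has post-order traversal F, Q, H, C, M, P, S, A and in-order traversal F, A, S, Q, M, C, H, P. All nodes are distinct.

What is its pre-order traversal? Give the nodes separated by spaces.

A F S P M Q C H

The last element of post-order is the root; it splits in-order into left and right subtrees.
Root A: left subtree has 1 node {F}, right has 6 {S, Q, M, C, H, P}.
  Root S: left subtree has 0 nodes { }, right has 5 {Q, M, C, H, P}.
    Root P: left subtree has 4 nodes {Q, M, C, H}, right has 0 { }.
      Root M: left subtree has 1 node {Q}, right has 2 {C, H}.
        Root C: left subtree has 0 nodes { }, right has 1 {H}.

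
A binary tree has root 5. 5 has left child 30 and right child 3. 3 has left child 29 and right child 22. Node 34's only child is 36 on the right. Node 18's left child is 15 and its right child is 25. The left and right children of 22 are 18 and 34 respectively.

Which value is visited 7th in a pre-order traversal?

Pre-order visits the node, then its left subtree, then its right subtree.
Visit 5.
At 5: go left to 30.
  30 is a leaf — visit 30.
At 5: go right to 3.
  Visit 3.
  At 3: go left to 29.
    29 is a leaf — visit 29.
  At 3: go right to 22.
    Visit 22.
    At 22: go left to 18.
      Visit 18.
      At 18: go left to 15.
        15 is a leaf — visit 15.
      At 18: go right to 25.
        25 is a leaf — visit 25.
    At 22: go right to 34.
      Visit 34.
      At 34: no left child.
      At 34: go right to 36.
        36 is a leaf — visit 36.
Full pre-order sequence: 5, 30, 3, 29, 22, 18, 15, 25, 34, 36.

15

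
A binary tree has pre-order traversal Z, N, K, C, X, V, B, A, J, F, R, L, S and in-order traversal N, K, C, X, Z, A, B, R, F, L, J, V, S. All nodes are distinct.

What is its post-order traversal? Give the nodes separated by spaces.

X C K N A R L F J B S V Z

The first element of pre-order is the root; it splits in-order into left and right subtrees.
Root Z: left subtree has 4 nodes {N, K, C, X}, right has 8 {A, B, R, F, L, J, V, S}.
  Root N: left subtree has 0 nodes { }, right has 3 {K, C, X}.
    Root K: left subtree has 0 nodes { }, right has 2 {C, X}.
      Root C: left subtree has 0 nodes { }, right has 1 {X}.
  Root V: left subtree has 6 nodes {A, B, R, F, L, J}, right has 1 {S}.
    Root B: left subtree has 1 node {A}, right has 4 {R, F, L, J}.
      Root J: left subtree has 3 nodes {R, F, L}, right has 0 { }.
        Root F: left subtree has 1 node {R}, right has 1 {L}.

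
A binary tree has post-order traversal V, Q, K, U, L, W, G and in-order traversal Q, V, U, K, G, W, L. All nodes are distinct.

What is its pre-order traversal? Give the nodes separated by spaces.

The last element of post-order is the root; it splits in-order into left and right subtrees.
Root G: left subtree has 4 nodes {Q, V, U, K}, right has 2 {W, L}.
  Root U: left subtree has 2 nodes {Q, V}, right has 1 {K}.
    Root Q: left subtree has 0 nodes { }, right has 1 {V}.
  Root W: left subtree has 0 nodes { }, right has 1 {L}.

G U Q V K W L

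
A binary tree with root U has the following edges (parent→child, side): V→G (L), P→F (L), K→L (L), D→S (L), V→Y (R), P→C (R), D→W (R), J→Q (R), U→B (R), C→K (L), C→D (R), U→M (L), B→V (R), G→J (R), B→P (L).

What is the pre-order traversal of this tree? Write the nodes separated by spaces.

Pre-order visits the node, then its left subtree, then its right subtree.
Visit U.
At U: go left to M.
  M is a leaf — visit M.
At U: go right to B.
  Visit B.
  At B: go left to P.
    Visit P.
    At P: go left to F.
      F is a leaf — visit F.
    At P: go right to C.
      Visit C.
      At C: go left to K.
        Visit K.
        At K: go left to L.
          L is a leaf — visit L.
        At K: no right child.
      At C: go right to D.
        Visit D.
        At D: go left to S.
          S is a leaf — visit S.
        At D: go right to W.
          W is a leaf — visit W.
  At B: go right to V.
    Visit V.
    At V: go left to G.
      Visit G.
      At G: no left child.
      At G: go right to J.
        Visit J.
        At J: no left child.
        At J: go right to Q.
          Q is a leaf — visit Q.
    At V: go right to Y.
      Y is a leaf — visit Y.

U M B P F C K L D S W V G J Q Y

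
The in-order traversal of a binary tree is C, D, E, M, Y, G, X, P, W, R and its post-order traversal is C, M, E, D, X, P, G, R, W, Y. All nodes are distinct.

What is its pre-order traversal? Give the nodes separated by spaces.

The last element of post-order is the root; it splits in-order into left and right subtrees.
Root Y: left subtree has 4 nodes {C, D, E, M}, right has 5 {G, X, P, W, R}.
  Root D: left subtree has 1 node {C}, right has 2 {E, M}.
    Root E: left subtree has 0 nodes { }, right has 1 {M}.
  Root W: left subtree has 3 nodes {G, X, P}, right has 1 {R}.
    Root G: left subtree has 0 nodes { }, right has 2 {X, P}.
      Root P: left subtree has 1 node {X}, right has 0 { }.

Y D C E M W G P X R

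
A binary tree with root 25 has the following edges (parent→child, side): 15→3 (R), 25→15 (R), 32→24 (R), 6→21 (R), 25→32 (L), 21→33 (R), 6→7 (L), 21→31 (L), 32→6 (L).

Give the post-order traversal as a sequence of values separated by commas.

7, 31, 33, 21, 6, 24, 32, 3, 15, 25

Post-order visits the left subtree, then the right subtree, then the node.
At 25: go left to 32.
  At 32: go left to 6.
    At 6: go left to 7.
      7 is a leaf — visit 7.
    At 6: go right to 21.
      At 21: go left to 31.
        31 is a leaf — visit 31.
      At 21: go right to 33.
        33 is a leaf — visit 33.
      Visit 21.
    Visit 6.
  At 32: go right to 24.
    24 is a leaf — visit 24.
  Visit 32.
At 25: go right to 15.
  At 15: no left child.
  At 15: go right to 3.
    3 is a leaf — visit 3.
  Visit 15.
Visit 25.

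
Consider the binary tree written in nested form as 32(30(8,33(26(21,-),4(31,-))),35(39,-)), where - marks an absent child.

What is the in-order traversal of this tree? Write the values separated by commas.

8, 30, 21, 26, 33, 31, 4, 32, 39, 35

In-order visits the left subtree, then the node, then the right subtree.
At 32: go left to 30.
  At 30: go left to 8.
    8 is a leaf — visit 8.
  Visit 30.
  At 30: go right to 33.
    At 33: go left to 26.
      At 26: go left to 21.
        21 is a leaf — visit 21.
      Visit 26.
      At 26: no right child.
    Visit 33.
    At 33: go right to 4.
      At 4: go left to 31.
        31 is a leaf — visit 31.
      Visit 4.
      At 4: no right child.
Visit 32.
At 32: go right to 35.
  At 35: go left to 39.
    39 is a leaf — visit 39.
  Visit 35.
  At 35: no right child.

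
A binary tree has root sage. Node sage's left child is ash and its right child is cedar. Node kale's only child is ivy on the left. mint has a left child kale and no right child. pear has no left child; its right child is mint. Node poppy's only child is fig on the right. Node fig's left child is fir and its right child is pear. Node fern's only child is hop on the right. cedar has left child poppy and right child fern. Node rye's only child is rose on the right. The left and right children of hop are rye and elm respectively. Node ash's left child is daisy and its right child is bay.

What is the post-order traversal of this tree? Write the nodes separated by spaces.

Post-order visits the left subtree, then the right subtree, then the node.
At sage: go left to ash.
  At ash: go left to daisy.
    daisy is a leaf — visit daisy.
  At ash: go right to bay.
    bay is a leaf — visit bay.
  Visit ash.
At sage: go right to cedar.
  At cedar: go left to poppy.
    At poppy: no left child.
    At poppy: go right to fig.
      At fig: go left to fir.
        fir is a leaf — visit fir.
      At fig: go right to pear.
        At pear: no left child.
        At pear: go right to mint.
          At mint: go left to kale.
            At kale: go left to ivy.
              ivy is a leaf — visit ivy.
            At kale: no right child.
            Visit kale.
          At mint: no right child.
          Visit mint.
        Visit pear.
      Visit fig.
    Visit poppy.
  At cedar: go right to fern.
    At fern: no left child.
    At fern: go right to hop.
      At hop: go left to rye.
        At rye: no left child.
        At rye: go right to rose.
          rose is a leaf — visit rose.
        Visit rye.
      At hop: go right to elm.
        elm is a leaf — visit elm.
      Visit hop.
    Visit fern.
  Visit cedar.
Visit sage.

daisy bay ash fir ivy kale mint pear fig poppy rose rye elm hop fern cedar sage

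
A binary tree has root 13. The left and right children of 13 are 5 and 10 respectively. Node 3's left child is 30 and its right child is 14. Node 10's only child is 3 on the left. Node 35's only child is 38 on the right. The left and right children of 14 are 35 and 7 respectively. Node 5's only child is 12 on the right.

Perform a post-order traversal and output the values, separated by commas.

12, 5, 30, 38, 35, 7, 14, 3, 10, 13

Post-order visits the left subtree, then the right subtree, then the node.
At 13: go left to 5.
  At 5: no left child.
  At 5: go right to 12.
    12 is a leaf — visit 12.
  Visit 5.
At 13: go right to 10.
  At 10: go left to 3.
    At 3: go left to 30.
      30 is a leaf — visit 30.
    At 3: go right to 14.
      At 14: go left to 35.
        At 35: no left child.
        At 35: go right to 38.
          38 is a leaf — visit 38.
        Visit 35.
      At 14: go right to 7.
        7 is a leaf — visit 7.
      Visit 14.
    Visit 3.
  At 10: no right child.
  Visit 10.
Visit 13.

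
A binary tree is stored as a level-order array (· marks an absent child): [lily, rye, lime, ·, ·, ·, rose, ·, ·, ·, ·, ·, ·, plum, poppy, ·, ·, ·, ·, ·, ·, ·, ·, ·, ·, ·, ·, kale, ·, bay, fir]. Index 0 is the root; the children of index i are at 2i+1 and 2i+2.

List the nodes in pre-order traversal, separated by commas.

Pre-order visits the node, then its left subtree, then its right subtree.
Visit lily.
At lily: go left to rye.
  rye is a leaf — visit rye.
At lily: go right to lime.
  Visit lime.
  At lime: no left child.
  At lime: go right to rose.
    Visit rose.
    At rose: go left to plum.
      Visit plum.
      At plum: go left to kale.
        kale is a leaf — visit kale.
      At plum: no right child.
    At rose: go right to poppy.
      Visit poppy.
      At poppy: go left to bay.
        bay is a leaf — visit bay.
      At poppy: go right to fir.
        fir is a leaf — visit fir.

lily, rye, lime, rose, plum, kale, poppy, bay, fir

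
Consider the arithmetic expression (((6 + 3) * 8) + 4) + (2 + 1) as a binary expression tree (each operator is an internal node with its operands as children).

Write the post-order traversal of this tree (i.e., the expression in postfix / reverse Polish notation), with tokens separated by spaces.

Post-order on an expression tree gives postfix notation: for each operator, emit left operand, right operand, then the operator.

6 3 + 8 * 4 + 2 1 + +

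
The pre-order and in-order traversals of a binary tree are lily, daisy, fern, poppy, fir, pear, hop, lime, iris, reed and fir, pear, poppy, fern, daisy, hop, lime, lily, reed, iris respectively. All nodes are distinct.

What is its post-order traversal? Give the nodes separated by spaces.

The first element of pre-order is the root; it splits in-order into left and right subtrees.
Root lily: left subtree has 7 nodes {fir, pear, poppy, fern, daisy, hop, lime}, right has 2 {reed, iris}.
  Root daisy: left subtree has 4 nodes {fir, pear, poppy, fern}, right has 2 {hop, lime}.
    Root fern: left subtree has 3 nodes {fir, pear, poppy}, right has 0 { }.
      Root poppy: left subtree has 2 nodes {fir, pear}, right has 0 { }.
        Root fir: left subtree has 0 nodes { }, right has 1 {pear}.
    Root hop: left subtree has 0 nodes { }, right has 1 {lime}.
  Root iris: left subtree has 1 node {reed}, right has 0 { }.

pear fir poppy fern lime hop daisy reed iris lily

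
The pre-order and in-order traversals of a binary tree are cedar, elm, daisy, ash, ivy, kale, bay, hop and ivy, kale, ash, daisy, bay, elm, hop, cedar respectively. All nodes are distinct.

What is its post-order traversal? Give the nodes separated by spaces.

kale ivy ash bay daisy hop elm cedar

The first element of pre-order is the root; it splits in-order into left and right subtrees.
Root cedar: left subtree has 7 nodes {ivy, kale, ash, daisy, bay, elm, hop}, right has 0 { }.
  Root elm: left subtree has 5 nodes {ivy, kale, ash, daisy, bay}, right has 1 {hop}.
    Root daisy: left subtree has 3 nodes {ivy, kale, ash}, right has 1 {bay}.
      Root ash: left subtree has 2 nodes {ivy, kale}, right has 0 { }.
        Root ivy: left subtree has 0 nodes { }, right has 1 {kale}.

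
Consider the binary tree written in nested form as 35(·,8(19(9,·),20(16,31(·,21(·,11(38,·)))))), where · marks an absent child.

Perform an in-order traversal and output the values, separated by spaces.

In-order visits the left subtree, then the node, then the right subtree.
At 35: no left child.
Visit 35.
At 35: go right to 8.
  At 8: go left to 19.
    At 19: go left to 9.
      9 is a leaf — visit 9.
    Visit 19.
    At 19: no right child.
  Visit 8.
  At 8: go right to 20.
    At 20: go left to 16.
      16 is a leaf — visit 16.
    Visit 20.
    At 20: go right to 31.
      At 31: no left child.
      Visit 31.
      At 31: go right to 21.
        At 21: no left child.
        Visit 21.
        At 21: go right to 11.
          At 11: go left to 38.
            38 is a leaf — visit 38.
          Visit 11.
          At 11: no right child.

35 9 19 8 16 20 31 21 38 11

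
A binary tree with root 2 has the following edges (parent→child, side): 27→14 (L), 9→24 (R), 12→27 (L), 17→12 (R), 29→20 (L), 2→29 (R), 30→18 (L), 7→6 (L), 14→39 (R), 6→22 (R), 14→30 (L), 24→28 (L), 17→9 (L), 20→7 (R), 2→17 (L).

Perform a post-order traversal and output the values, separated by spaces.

28 24 9 18 30 39 14 27 12 17 22 6 7 20 29 2

Post-order visits the left subtree, then the right subtree, then the node.
At 2: go left to 17.
  At 17: go left to 9.
    At 9: no left child.
    At 9: go right to 24.
      At 24: go left to 28.
        28 is a leaf — visit 28.
      At 24: no right child.
      Visit 24.
    Visit 9.
  At 17: go right to 12.
    At 12: go left to 27.
      At 27: go left to 14.
        At 14: go left to 30.
          At 30: go left to 18.
            18 is a leaf — visit 18.
          At 30: no right child.
          Visit 30.
        At 14: go right to 39.
          39 is a leaf — visit 39.
        Visit 14.
      At 27: no right child.
      Visit 27.
    At 12: no right child.
    Visit 12.
  Visit 17.
At 2: go right to 29.
  At 29: go left to 20.
    At 20: no left child.
    At 20: go right to 7.
      At 7: go left to 6.
        At 6: no left child.
        At 6: go right to 22.
          22 is a leaf — visit 22.
        Visit 6.
      At 7: no right child.
      Visit 7.
    Visit 20.
  At 29: no right child.
  Visit 29.
Visit 2.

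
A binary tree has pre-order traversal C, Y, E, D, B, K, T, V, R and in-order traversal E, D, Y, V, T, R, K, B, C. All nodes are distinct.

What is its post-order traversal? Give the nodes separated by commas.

The first element of pre-order is the root; it splits in-order into left and right subtrees.
Root C: left subtree has 8 nodes {E, D, Y, V, T, R, K, B}, right has 0 { }.
  Root Y: left subtree has 2 nodes {E, D}, right has 5 {V, T, R, K, B}.
    Root E: left subtree has 0 nodes { }, right has 1 {D}.
    Root B: left subtree has 4 nodes {V, T, R, K}, right has 0 { }.
      Root K: left subtree has 3 nodes {V, T, R}, right has 0 { }.
        Root T: left subtree has 1 node {V}, right has 1 {R}.

D, E, V, R, T, K, B, Y, C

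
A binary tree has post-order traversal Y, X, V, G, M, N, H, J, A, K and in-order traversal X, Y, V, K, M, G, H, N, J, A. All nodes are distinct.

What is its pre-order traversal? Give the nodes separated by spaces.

The last element of post-order is the root; it splits in-order into left and right subtrees.
Root K: left subtree has 3 nodes {X, Y, V}, right has 6 {M, G, H, N, J, A}.
  Root V: left subtree has 2 nodes {X, Y}, right has 0 { }.
    Root X: left subtree has 0 nodes { }, right has 1 {Y}.
  Root A: left subtree has 5 nodes {M, G, H, N, J}, right has 0 { }.
    Root J: left subtree has 4 nodes {M, G, H, N}, right has 0 { }.
      Root H: left subtree has 2 nodes {M, G}, right has 1 {N}.
        Root M: left subtree has 0 nodes { }, right has 1 {G}.

K V X Y A J H M G N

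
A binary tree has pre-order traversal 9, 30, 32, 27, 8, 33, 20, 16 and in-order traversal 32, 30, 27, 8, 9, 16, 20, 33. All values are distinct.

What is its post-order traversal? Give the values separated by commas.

32, 8, 27, 30, 16, 20, 33, 9

The first element of pre-order is the root; it splits in-order into left and right subtrees.
Root 9: left subtree has 4 nodes {32, 30, 27, 8}, right has 3 {16, 20, 33}.
  Root 30: left subtree has 1 node {32}, right has 2 {27, 8}.
    Root 27: left subtree has 0 nodes { }, right has 1 {8}.
  Root 33: left subtree has 2 nodes {16, 20}, right has 0 { }.
    Root 20: left subtree has 1 node {16}, right has 0 { }.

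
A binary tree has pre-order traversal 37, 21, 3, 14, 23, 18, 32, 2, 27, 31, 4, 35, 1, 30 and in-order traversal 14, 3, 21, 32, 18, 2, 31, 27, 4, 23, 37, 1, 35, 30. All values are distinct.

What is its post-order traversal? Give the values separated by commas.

The first element of pre-order is the root; it splits in-order into left and right subtrees.
Root 37: left subtree has 10 nodes {14, 3, 21, 32, 18, 2, 31, 27, 4, 23}, right has 3 {1, 35, 30}.
  Root 21: left subtree has 2 nodes {14, 3}, right has 7 {32, 18, 2, 31, 27, 4, 23}.
    Root 3: left subtree has 1 node {14}, right has 0 { }.
    Root 23: left subtree has 6 nodes {32, 18, 2, 31, 27, 4}, right has 0 { }.
      Root 18: left subtree has 1 node {32}, right has 4 {2, 31, 27, 4}.
        Root 2: left subtree has 0 nodes { }, right has 3 {31, 27, 4}.
          Root 27: left subtree has 1 node {31}, right has 1 {4}.
  Root 35: left subtree has 1 node {1}, right has 1 {30}.

14, 3, 32, 31, 4, 27, 2, 18, 23, 21, 1, 30, 35, 37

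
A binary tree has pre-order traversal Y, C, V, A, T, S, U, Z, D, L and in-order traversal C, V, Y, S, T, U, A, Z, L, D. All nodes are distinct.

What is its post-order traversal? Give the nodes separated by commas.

V, C, S, U, T, L, D, Z, A, Y

The first element of pre-order is the root; it splits in-order into left and right subtrees.
Root Y: left subtree has 2 nodes {C, V}, right has 7 {S, T, U, A, Z, L, D}.
  Root C: left subtree has 0 nodes { }, right has 1 {V}.
  Root A: left subtree has 3 nodes {S, T, U}, right has 3 {Z, L, D}.
    Root T: left subtree has 1 node {S}, right has 1 {U}.
    Root Z: left subtree has 0 nodes { }, right has 2 {L, D}.
      Root D: left subtree has 1 node {L}, right has 0 { }.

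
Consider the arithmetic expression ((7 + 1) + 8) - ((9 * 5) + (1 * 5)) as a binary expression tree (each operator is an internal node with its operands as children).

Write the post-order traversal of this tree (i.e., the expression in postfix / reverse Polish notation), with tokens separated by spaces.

7 1 + 8 + 9 5 * 1 5 * + -

Post-order on an expression tree gives postfix notation: for each operator, emit left operand, right operand, then the operator.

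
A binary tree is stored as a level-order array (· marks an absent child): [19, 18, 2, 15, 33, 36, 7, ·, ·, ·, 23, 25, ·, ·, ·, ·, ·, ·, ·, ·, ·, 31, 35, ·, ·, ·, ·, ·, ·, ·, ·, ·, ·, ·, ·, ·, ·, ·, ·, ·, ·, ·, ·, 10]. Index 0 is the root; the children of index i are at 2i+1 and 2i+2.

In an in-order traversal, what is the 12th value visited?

In-order visits the left subtree, then the node, then the right subtree.
At 19: go left to 18.
  At 18: go left to 15.
    15 is a leaf — visit 15.
  Visit 18.
  At 18: go right to 33.
    At 33: no left child.
    Visit 33.
    At 33: go right to 23.
      At 23: go left to 31.
        At 31: go left to 10.
          10 is a leaf — visit 10.
        Visit 31.
        At 31: no right child.
      Visit 23.
      At 23: go right to 35.
        35 is a leaf — visit 35.
Visit 19.
At 19: go right to 2.
  At 2: go left to 36.
    At 36: go left to 25.
      25 is a leaf — visit 25.
    Visit 36.
    At 36: no right child.
  Visit 2.
  At 2: go right to 7.
    7 is a leaf — visit 7.
Full in-order sequence: 15, 18, 33, 10, 31, 23, 35, 19, 25, 36, 2, 7.

7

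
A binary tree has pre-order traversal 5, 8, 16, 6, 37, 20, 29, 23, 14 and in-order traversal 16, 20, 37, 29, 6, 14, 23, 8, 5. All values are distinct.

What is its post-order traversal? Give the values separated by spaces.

The first element of pre-order is the root; it splits in-order into left and right subtrees.
Root 5: left subtree has 8 nodes {16, 20, 37, 29, 6, 14, 23, 8}, right has 0 { }.
  Root 8: left subtree has 7 nodes {16, 20, 37, 29, 6, 14, 23}, right has 0 { }.
    Root 16: left subtree has 0 nodes { }, right has 6 {20, 37, 29, 6, 14, 23}.
      Root 6: left subtree has 3 nodes {20, 37, 29}, right has 2 {14, 23}.
        Root 37: left subtree has 1 node {20}, right has 1 {29}.
        Root 23: left subtree has 1 node {14}, right has 0 { }.

20 29 37 14 23 6 16 8 5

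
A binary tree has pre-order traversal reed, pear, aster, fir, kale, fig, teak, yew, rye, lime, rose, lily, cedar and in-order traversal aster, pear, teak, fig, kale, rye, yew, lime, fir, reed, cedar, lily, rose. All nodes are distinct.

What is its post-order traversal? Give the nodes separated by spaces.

aster teak fig rye lime yew kale fir pear cedar lily rose reed

The first element of pre-order is the root; it splits in-order into left and right subtrees.
Root reed: left subtree has 9 nodes {aster, pear, teak, fig, kale, rye, yew, lime, fir}, right has 3 {cedar, lily, rose}.
  Root pear: left subtree has 1 node {aster}, right has 7 {teak, fig, kale, rye, yew, lime, fir}.
    Root fir: left subtree has 6 nodes {teak, fig, kale, rye, yew, lime}, right has 0 { }.
      Root kale: left subtree has 2 nodes {teak, fig}, right has 3 {rye, yew, lime}.
        Root fig: left subtree has 1 node {teak}, right has 0 { }.
        Root yew: left subtree has 1 node {rye}, right has 1 {lime}.
  Root rose: left subtree has 2 nodes {cedar, lily}, right has 0 { }.
    Root lily: left subtree has 1 node {cedar}, right has 0 { }.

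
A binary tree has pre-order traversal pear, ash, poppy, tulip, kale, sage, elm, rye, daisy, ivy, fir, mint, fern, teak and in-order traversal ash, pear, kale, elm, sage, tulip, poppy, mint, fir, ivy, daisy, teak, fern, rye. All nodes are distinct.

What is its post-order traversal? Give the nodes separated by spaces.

ash elm sage kale tulip mint fir ivy teak fern daisy rye poppy pear

The first element of pre-order is the root; it splits in-order into left and right subtrees.
Root pear: left subtree has 1 node {ash}, right has 12 {kale, elm, sage, tulip, poppy, mint, fir, ivy, daisy, teak, fern, rye}.
  Root poppy: left subtree has 4 nodes {kale, elm, sage, tulip}, right has 7 {mint, fir, ivy, daisy, teak, fern, rye}.
    Root tulip: left subtree has 3 nodes {kale, elm, sage}, right has 0 { }.
      Root kale: left subtree has 0 nodes { }, right has 2 {elm, sage}.
        Root sage: left subtree has 1 node {elm}, right has 0 { }.
    Root rye: left subtree has 6 nodes {mint, fir, ivy, daisy, teak, fern}, right has 0 { }.
      Root daisy: left subtree has 3 nodes {mint, fir, ivy}, right has 2 {teak, fern}.
        Root ivy: left subtree has 2 nodes {mint, fir}, right has 0 { }.
          Root fir: left subtree has 1 node {mint}, right has 0 { }.
        Root fern: left subtree has 1 node {teak}, right has 0 { }.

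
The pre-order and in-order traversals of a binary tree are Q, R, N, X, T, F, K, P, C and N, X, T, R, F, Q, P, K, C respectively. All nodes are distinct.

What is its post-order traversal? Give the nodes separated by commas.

The first element of pre-order is the root; it splits in-order into left and right subtrees.
Root Q: left subtree has 5 nodes {N, X, T, R, F}, right has 3 {P, K, C}.
  Root R: left subtree has 3 nodes {N, X, T}, right has 1 {F}.
    Root N: left subtree has 0 nodes { }, right has 2 {X, T}.
      Root X: left subtree has 0 nodes { }, right has 1 {T}.
  Root K: left subtree has 1 node {P}, right has 1 {C}.

T, X, N, F, R, P, C, K, Q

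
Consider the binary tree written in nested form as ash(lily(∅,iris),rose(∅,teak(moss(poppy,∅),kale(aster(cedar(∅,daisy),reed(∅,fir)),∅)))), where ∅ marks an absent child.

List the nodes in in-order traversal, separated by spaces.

In-order visits the left subtree, then the node, then the right subtree.
At ash: go left to lily.
  At lily: no left child.
  Visit lily.
  At lily: go right to iris.
    iris is a leaf — visit iris.
Visit ash.
At ash: go right to rose.
  At rose: no left child.
  Visit rose.
  At rose: go right to teak.
    At teak: go left to moss.
      At moss: go left to poppy.
        poppy is a leaf — visit poppy.
      Visit moss.
      At moss: no right child.
    Visit teak.
    At teak: go right to kale.
      At kale: go left to aster.
        At aster: go left to cedar.
          At cedar: no left child.
          Visit cedar.
          At cedar: go right to daisy.
            daisy is a leaf — visit daisy.
        Visit aster.
        At aster: go right to reed.
          At reed: no left child.
          Visit reed.
          At reed: go right to fir.
            fir is a leaf — visit fir.
      Visit kale.
      At kale: no right child.

lily iris ash rose poppy moss teak cedar daisy aster reed fir kale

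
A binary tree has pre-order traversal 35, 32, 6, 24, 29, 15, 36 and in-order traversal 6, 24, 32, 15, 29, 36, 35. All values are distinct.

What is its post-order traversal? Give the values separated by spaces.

The first element of pre-order is the root; it splits in-order into left and right subtrees.
Root 35: left subtree has 6 nodes {6, 24, 32, 15, 29, 36}, right has 0 { }.
  Root 32: left subtree has 2 nodes {6, 24}, right has 3 {15, 29, 36}.
    Root 6: left subtree has 0 nodes { }, right has 1 {24}.
    Root 29: left subtree has 1 node {15}, right has 1 {36}.

24 6 15 36 29 32 35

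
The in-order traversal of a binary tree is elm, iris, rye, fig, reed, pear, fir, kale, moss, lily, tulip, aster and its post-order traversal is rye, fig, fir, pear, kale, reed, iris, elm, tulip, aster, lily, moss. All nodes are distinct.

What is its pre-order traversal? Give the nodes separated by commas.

The last element of post-order is the root; it splits in-order into left and right subtrees.
Root moss: left subtree has 8 nodes {elm, iris, rye, fig, reed, pear, fir, kale}, right has 3 {lily, tulip, aster}.
  Root elm: left subtree has 0 nodes { }, right has 7 {iris, rye, fig, reed, pear, fir, kale}.
    Root iris: left subtree has 0 nodes { }, right has 6 {rye, fig, reed, pear, fir, kale}.
      Root reed: left subtree has 2 nodes {rye, fig}, right has 3 {pear, fir, kale}.
        Root fig: left subtree has 1 node {rye}, right has 0 { }.
        Root kale: left subtree has 2 nodes {pear, fir}, right has 0 { }.
          Root pear: left subtree has 0 nodes { }, right has 1 {fir}.
  Root lily: left subtree has 0 nodes { }, right has 2 {tulip, aster}.
    Root aster: left subtree has 1 node {tulip}, right has 0 { }.

moss, elm, iris, reed, fig, rye, kale, pear, fir, lily, aster, tulip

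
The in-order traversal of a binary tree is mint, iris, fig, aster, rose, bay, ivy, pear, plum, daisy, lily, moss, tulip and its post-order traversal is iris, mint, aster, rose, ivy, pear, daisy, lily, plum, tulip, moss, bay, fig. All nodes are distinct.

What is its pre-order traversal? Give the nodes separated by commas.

The last element of post-order is the root; it splits in-order into left and right subtrees.
Root fig: left subtree has 2 nodes {mint, iris}, right has 10 {aster, rose, bay, ivy, pear, plum, daisy, lily, moss, tulip}.
  Root mint: left subtree has 0 nodes { }, right has 1 {iris}.
  Root bay: left subtree has 2 nodes {aster, rose}, right has 7 {ivy, pear, plum, daisy, lily, moss, tulip}.
    Root rose: left subtree has 1 node {aster}, right has 0 { }.
    Root moss: left subtree has 5 nodes {ivy, pear, plum, daisy, lily}, right has 1 {tulip}.
      Root plum: left subtree has 2 nodes {ivy, pear}, right has 2 {daisy, lily}.
        Root pear: left subtree has 1 node {ivy}, right has 0 { }.
        Root lily: left subtree has 1 node {daisy}, right has 0 { }.

fig, mint, iris, bay, rose, aster, moss, plum, pear, ivy, lily, daisy, tulip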